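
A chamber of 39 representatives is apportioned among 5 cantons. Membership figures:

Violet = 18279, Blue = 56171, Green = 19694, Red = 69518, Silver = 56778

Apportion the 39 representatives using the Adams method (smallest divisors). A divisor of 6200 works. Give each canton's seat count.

Violet=3, Blue=10, Green=4, Red=12, Silver=10

With modified divisor 6200: modified quotas Violet 2.948, Blue 9.060, Green 3.176, Red 11.213, Silver 9.158.
Rounding up: Violet 3, Blue 10, Green 4, Red 12, Silver 10 (total 39).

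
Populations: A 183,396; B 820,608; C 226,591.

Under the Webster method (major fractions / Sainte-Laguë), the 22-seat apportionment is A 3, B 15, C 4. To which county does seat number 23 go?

B

Priority for the next seat is population ÷ (current seats + 0.5).
Priorities: A 52398.857, B 52942.452, C 50353.556.
Highest priority: B.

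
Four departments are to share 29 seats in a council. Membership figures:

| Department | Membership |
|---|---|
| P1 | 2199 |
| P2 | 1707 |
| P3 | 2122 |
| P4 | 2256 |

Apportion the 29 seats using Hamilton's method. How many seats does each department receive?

P1 8; P2 6; P3 7; P4 8

The standard divisor is 8284/29 ≈ 285.655.
Standard quotas: P1 7.698, P2 5.976, P3 7.429, P4 7.898.
Lower quotas: P1 7, P2 5, P3 7, P4 7 (sum 26, leaving 3 seats).
Remainders in descending order: P2 0.976, P4 0.898, P1 0.698, P3 0.429.
The surplus seats go to P2, P4, P1.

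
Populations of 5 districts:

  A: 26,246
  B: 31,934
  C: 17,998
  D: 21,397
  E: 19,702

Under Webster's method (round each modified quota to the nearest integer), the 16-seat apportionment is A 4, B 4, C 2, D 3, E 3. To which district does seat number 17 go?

C

Priority for the next seat is population ÷ (current seats + 0.5).
Priorities: A 5832.444, B 7096.444, C 7199.200, D 6113.429, E 5629.143.
Highest priority: C.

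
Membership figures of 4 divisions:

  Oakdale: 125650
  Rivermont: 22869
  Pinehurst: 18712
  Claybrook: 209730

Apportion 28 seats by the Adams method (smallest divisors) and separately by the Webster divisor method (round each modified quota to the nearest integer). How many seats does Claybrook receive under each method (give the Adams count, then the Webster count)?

15 and 16

Adams: Oakdale 9, Rivermont 2, Pinehurst 2, Claybrook 15.
Webster: Oakdale 9, Rivermont 2, Pinehurst 1, Claybrook 16.
Claybrook gets 15 under Adams and 16 under Webster.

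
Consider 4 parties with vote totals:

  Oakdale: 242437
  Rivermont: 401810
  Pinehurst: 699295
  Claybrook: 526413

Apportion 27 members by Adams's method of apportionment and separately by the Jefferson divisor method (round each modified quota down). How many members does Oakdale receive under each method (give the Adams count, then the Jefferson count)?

Adams: Oakdale 4, Rivermont 6, Pinehurst 10, Claybrook 7.
Jefferson: Oakdale 3, Rivermont 6, Pinehurst 10, Claybrook 8.
Oakdale gets 4 under Adams and 3 under Jefferson.

4 and 3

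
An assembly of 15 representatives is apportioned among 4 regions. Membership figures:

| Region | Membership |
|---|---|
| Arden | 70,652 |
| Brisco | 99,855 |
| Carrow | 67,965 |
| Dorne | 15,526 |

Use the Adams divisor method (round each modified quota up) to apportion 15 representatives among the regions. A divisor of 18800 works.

With modified divisor 18800: modified quotas Arden 3.758, Brisco 5.311, Carrow 3.615, Dorne 0.826.
Rounding up: Arden 4, Brisco 6, Carrow 4, Dorne 1 (total 15).

Arden 4, Brisco 6, Carrow 4, Dorne 1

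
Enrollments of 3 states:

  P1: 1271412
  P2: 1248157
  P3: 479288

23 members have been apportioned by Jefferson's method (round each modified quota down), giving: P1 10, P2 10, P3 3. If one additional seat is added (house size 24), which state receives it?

P3

Priority for the next seat is population ÷ (current seats + 1).
Priorities: P1 115582.909, P2 113468.818, P3 119822.000.
Highest priority: P3.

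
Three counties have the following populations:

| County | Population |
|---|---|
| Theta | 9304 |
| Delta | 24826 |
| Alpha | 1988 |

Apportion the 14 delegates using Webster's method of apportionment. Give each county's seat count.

Theta=4, Delta=9, Alpha=1

Standard divisor 36118/14 ≈ 2579.857; standard quotas: Theta 3.606, Delta 9.623, Alpha 0.771.
Rounding to the nearest integer gives 4, 10, 1 = 15 seats, so the divisor must be adjusted.
With modified divisor 2640: modified quotas Theta 3.524, Delta 9.404, Alpha 0.753.
Rounding to the nearest integer: Theta 4, Delta 9, Alpha 1 (total 14).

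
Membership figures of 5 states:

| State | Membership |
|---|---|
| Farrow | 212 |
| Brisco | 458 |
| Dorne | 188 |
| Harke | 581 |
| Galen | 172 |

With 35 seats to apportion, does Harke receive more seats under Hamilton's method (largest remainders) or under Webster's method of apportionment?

Hamilton: Farrow 4, Brisco 10, Dorne 4, Harke 13, Galen 4.
Webster: Farrow 5, Brisco 10, Dorne 4, Harke 12, Galen 4.
Harke gets 13 under Hamilton and 12 under Webster.

Hamilton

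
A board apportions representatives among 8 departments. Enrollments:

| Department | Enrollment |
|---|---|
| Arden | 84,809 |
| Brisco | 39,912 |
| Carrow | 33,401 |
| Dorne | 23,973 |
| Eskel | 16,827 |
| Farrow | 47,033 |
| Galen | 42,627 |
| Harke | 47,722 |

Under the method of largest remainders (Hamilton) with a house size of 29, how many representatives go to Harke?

4

Standard divisor: 336304 ÷ 29 ≈ 11596.69.
Standard quotas: Arden 7.3132, Brisco 3.4417, Carrow 2.8802, Dorne 2.0672, Eskel 1.4510, Farrow 4.0557, Galen 3.6758, Harke 4.1151.
Lower quotas: Arden 7, Brisco 3, Carrow 2, Dorne 2, Eskel 1, Farrow 4, Galen 3, Harke 4 (sum 26, leaving 3 seats).
Remainders in descending order: Carrow 0.8802, Galen 0.6758, Eskel 0.4510, Brisco 0.4417, Arden 0.3132, Harke 0.1151, Dorne 0.0672, Farrow 0.0557.
Largest remainders: Carrow, Galen, Eskel receive the extra seats.
Harke receives 4.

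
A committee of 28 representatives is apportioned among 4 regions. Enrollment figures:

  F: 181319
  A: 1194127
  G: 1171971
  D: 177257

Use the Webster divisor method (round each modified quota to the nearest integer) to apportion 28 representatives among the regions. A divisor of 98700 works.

F=2; A=12; G=12; D=2

With modified divisor 98700: modified quotas F 1.837, A 12.099, G 11.874, D 1.796.
Rounding to the nearest integer: F 2, A 12, G 12, D 2 (total 28).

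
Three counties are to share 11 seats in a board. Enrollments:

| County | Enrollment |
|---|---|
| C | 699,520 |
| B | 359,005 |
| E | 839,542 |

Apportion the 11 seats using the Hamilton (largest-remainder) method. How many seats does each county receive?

C: 4, B: 2, E: 5

The standard divisor is 1898067/11 ≈ 172551.545.
Standard quotas: C 4.0540, B 2.0806, E 4.8655.
Lower quotas: C 4, B 2, E 4 (sum 10, leaving 1 seat).
Remainders in descending order: E 0.8655, B 0.0806, C 0.0540.
The surplus seat goes to E.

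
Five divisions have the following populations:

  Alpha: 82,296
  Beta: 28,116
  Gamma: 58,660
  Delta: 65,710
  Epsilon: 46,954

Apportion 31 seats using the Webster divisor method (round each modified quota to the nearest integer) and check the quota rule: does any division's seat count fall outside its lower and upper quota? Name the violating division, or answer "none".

Standard quotas: Alpha 9.055, Beta 3.094, Gamma 6.454, Delta 7.230, Epsilon 5.166.
Webster allocation: Alpha 9, Beta 3, Gamma 7, Delta 7, Epsilon 5.
Every allocation lies between the lower and upper quota.

none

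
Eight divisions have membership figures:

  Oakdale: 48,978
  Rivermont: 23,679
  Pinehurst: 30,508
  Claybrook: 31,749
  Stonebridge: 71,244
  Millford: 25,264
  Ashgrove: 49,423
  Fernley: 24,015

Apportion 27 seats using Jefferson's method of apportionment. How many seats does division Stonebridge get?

7

Standard divisor 304860/27 ≈ 11291.111; standard quotas: Oakdale 4.338, Rivermont 2.097, Pinehurst 2.702, Claybrook 2.812, Stonebridge 6.310, Millford 2.238, Ashgrove 4.377, Fernley 2.127.
Rounding down gives 4, 2, 2, 2, 6, 2, 4, 2 = 24 seats, so the divisor must be adjusted.
With modified divisor 10000: modified quotas Oakdale 4.898, Rivermont 2.368, Pinehurst 3.051, Claybrook 3.175, Stonebridge 7.124, Millford 2.526, Ashgrove 4.942, Fernley 2.401.
Rounding down: Oakdale 4, Rivermont 2, Pinehurst 3, Claybrook 3, Stonebridge 7, Millford 2, Ashgrove 4, Fernley 2 (total 27).
Stonebridge receives 7.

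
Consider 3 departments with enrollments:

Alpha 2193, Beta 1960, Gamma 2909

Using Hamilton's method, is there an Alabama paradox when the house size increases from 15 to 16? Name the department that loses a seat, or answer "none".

At 15 seats: Alpha 5, Beta 4, Gamma 6.
At 16 seats: Alpha 5, Beta 4, Gamma 7.
No department's allocation decreased.

none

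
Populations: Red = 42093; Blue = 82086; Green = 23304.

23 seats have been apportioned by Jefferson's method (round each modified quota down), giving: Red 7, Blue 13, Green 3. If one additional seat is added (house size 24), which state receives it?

Priority for the next seat is population ÷ (current seats + 1).
Priorities: Red 5261.625, Blue 5863.286, Green 5826.000.
Highest priority: Blue.

Blue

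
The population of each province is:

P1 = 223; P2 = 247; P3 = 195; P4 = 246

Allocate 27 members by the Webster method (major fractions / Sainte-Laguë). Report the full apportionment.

P1=7; P2=7; P3=6; P4=7

Standard divisor 911/27 ≈ 33.741; standard quotas: P1 6.609, P2 7.321, P3 5.779, P4 7.291.
Rounding to the nearest integer gives P1 7, P2 7, P3 6, P4 7 — total 27, matching the house size, so no adjustment is needed.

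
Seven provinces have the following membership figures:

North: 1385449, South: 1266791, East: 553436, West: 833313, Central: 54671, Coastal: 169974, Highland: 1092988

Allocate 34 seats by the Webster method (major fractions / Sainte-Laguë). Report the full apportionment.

North: 9, South: 8, East: 4, West: 5, Central: 0, Coastal: 1, Highland: 7

Standard divisor 5356622/34 ≈ 157547.706; standard quotas: North 8.794, South 8.041, East 3.513, West 5.289, Central 0.347, Coastal 1.079, Highland 6.938.
Rounding to the nearest integer gives North 9, South 8, East 4, West 5, Central 0, Coastal 1, Highland 7 — total 34, matching the house size, so no adjustment is needed.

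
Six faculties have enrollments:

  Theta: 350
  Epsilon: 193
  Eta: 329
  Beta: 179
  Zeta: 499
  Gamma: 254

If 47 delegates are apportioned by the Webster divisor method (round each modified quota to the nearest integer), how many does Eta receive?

Standard divisor 1804/47 ≈ 38.383; standard quotas: Theta 9.119, Epsilon 5.028, Eta 8.572, Beta 4.664, Zeta 13.001, Gamma 6.618.
Rounding to the nearest integer gives 9, 5, 9, 5, 13, 7 = 48 seats, so the divisor must be adjusted.
With modified divisor 38.9: modified quotas Theta 8.997, Epsilon 4.961, Eta 8.458, Beta 4.602, Zeta 12.828, Gamma 6.530.
Rounding to the nearest integer: Theta 9, Epsilon 5, Eta 8, Beta 5, Zeta 13, Gamma 7 (total 47).
Eta receives 8.

8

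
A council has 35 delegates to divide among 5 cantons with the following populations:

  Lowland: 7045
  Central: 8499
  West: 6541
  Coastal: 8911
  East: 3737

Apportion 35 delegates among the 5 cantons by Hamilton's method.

Lowland 7; Central 8; West 7; Coastal 9; East 4

Standard divisor: 34733 ÷ 35 ≈ 992.371.
Standard quotas: Lowland 7.0992, Central 8.5643, West 6.5913, Coastal 8.9795, East 3.7657.
Lower quotas: Lowland 7, Central 8, West 6, Coastal 8, East 3 (sum 32, leaving 3 seats).
Remainders in descending order: Coastal 0.9795, East 0.7657, West 0.5913, Central 0.5643, Lowland 0.0992.
Largest remainders: Coastal, East, West receive the extra seats.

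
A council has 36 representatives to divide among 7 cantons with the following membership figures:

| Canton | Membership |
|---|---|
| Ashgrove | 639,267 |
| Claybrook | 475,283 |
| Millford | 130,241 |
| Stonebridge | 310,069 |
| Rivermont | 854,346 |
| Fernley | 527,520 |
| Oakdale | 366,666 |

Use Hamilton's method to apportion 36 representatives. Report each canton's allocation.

Total 3303392; standard divisor 3303392/36 ≈ 91760.889.
Standard quotas: Ashgrove 6.9667, Claybrook 5.1796, Millford 1.4194, Stonebridge 3.3791, Rivermont 9.3106, Fernley 5.7489, Oakdale 3.9959.
Lower quotas: Ashgrove 6, Claybrook 5, Millford 1, Stonebridge 3, Rivermont 9, Fernley 5, Oakdale 3 (sum 32, leaving 4 seats).
Remainders in descending order: Oakdale 0.9959, Ashgrove 0.9667, Fernley 0.7489, Millford 0.4194, Stonebridge 0.3791, Rivermont 0.3106, Claybrook 0.1796.
The surplus seats go to Oakdale, Ashgrove, Fernley, Millford.

Ashgrove: 7, Claybrook: 5, Millford: 2, Stonebridge: 3, Rivermont: 9, Fernley: 6, Oakdale: 4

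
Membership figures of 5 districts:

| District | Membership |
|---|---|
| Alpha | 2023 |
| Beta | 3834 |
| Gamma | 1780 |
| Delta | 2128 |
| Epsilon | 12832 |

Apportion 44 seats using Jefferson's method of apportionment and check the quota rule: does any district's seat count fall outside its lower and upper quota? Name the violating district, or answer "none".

Standard quotas: Alpha 3.939, Beta 7.465, Gamma 3.466, Delta 4.144, Epsilon 24.986.
Jefferson allocation: Alpha 4, Beta 7, Gamma 3, Delta 4, Epsilon 26.
Epsilon has quota 24.986 (lower 24, upper 25) but receives 26 — outside the quota interval.

Epsilon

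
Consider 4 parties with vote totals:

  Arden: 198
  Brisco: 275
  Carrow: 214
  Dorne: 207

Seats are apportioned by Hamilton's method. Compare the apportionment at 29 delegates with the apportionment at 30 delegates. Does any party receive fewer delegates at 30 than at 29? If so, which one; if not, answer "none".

At 29 seats: Arden 6, Brisco 9, Carrow 7, Dorne 7.
At 30 seats: Arden 7, Brisco 9, Carrow 7, Dorne 7.
No party's allocation decreased.

none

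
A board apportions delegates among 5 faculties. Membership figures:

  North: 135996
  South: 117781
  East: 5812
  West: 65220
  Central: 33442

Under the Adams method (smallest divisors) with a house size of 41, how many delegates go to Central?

4

Standard divisor 358251/41 ≈ 8737.829; standard quotas: North 15.564, South 13.479, East 0.665, West 7.464, Central 3.827.
Rounding up gives 16, 14, 1, 8, 4 = 43 seats, so the divisor must be adjusted.
With modified divisor 9200: modified quotas North 14.782, South 12.802, East 0.632, West 7.089, Central 3.635.
Rounding up: North 15, South 13, East 1, West 8, Central 4 (total 41).
Central receives 4.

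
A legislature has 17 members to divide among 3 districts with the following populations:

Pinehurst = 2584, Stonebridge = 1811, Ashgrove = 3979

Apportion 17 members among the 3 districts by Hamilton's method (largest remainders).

Standard divisor: 8374 ÷ 17 ≈ 492.588.
Standard quotas: Pinehurst 5.246, Stonebridge 3.676, Ashgrove 8.078.
Lower quotas: Pinehurst 5, Stonebridge 3, Ashgrove 8 (sum 16, leaving 1 seat).
Remainders in descending order: Stonebridge 0.676, Pinehurst 0.246, Ashgrove 0.078.
The surplus seat goes to Stonebridge.

Pinehurst: 5, Stonebridge: 4, Ashgrove: 8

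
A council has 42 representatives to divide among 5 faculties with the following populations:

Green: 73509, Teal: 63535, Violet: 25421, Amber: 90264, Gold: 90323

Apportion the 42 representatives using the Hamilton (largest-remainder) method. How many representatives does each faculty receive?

Green: 9, Teal: 8, Violet: 3, Amber: 11, Gold: 11

Standard divisor: 343052 ÷ 42 ≈ 8167.905.
Standard quotas: Green 8.9997, Teal 7.7786, Violet 3.1123, Amber 11.0511, Gold 11.0583.
Lower quotas: Green 8, Teal 7, Violet 3, Amber 11, Gold 11 (sum 40, leaving 2 seats).
Remainders in descending order: Green 0.9997, Teal 0.7786, Violet 0.1123, Gold 0.0583, Amber 0.0511.
Largest remainders: Green, Teal receive the extra seats.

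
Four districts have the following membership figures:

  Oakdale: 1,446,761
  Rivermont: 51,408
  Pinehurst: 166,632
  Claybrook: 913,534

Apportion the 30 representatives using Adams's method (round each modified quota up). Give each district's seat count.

Standard divisor 2578335/30 ≈ 85944.5; standard quotas: Oakdale 16.834, Rivermont 0.598, Pinehurst 1.939, Claybrook 10.629.
Rounding up gives 17, 1, 2, 11 = 31 seats, so the divisor must be adjusted.
With modified divisor 90900: modified quotas Oakdale 15.916, Rivermont 0.566, Pinehurst 1.833, Claybrook 10.050.
Rounding up: Oakdale 16, Rivermont 1, Pinehurst 2, Claybrook 11 (total 30).

Oakdale=16; Rivermont=1; Pinehurst=2; Claybrook=11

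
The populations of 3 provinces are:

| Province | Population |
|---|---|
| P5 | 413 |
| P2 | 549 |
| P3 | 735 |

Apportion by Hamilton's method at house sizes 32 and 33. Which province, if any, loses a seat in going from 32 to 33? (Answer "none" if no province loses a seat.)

At 32 seats: P5 8, P2 10, P3 14.
At 33 seats: P5 8, P2 11, P3 14.
No province's allocation decreased.

none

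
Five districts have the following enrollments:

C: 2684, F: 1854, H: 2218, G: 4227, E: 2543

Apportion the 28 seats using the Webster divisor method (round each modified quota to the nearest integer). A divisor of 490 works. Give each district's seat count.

With modified divisor 490: modified quotas C 5.478, F 3.784, H 4.527, G 8.627, E 5.190.
Rounding to the nearest integer: C 5, F 4, H 5, G 9, E 5 (total 28).

C 5, F 4, H 5, G 9, E 5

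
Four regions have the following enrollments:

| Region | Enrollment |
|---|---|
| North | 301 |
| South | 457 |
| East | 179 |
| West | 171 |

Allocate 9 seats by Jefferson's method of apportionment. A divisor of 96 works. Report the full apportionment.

With modified divisor 96: modified quotas North 3.135, South 4.760, East 1.865, West 1.781.
Rounding down: North 3, South 4, East 1, West 1 (total 9).

North 3; South 4; East 1; West 1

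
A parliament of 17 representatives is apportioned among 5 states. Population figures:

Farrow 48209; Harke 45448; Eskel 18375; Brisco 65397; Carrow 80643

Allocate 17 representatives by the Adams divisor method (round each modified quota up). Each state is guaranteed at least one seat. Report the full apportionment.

Standard divisor 258072/17 ≈ 15180.706; standard quotas: Farrow 3.176, Harke 2.994, Eskel 1.210, Brisco 4.308, Carrow 5.312.
Rounding up gives 4, 3, 2, 5, 6 = 20 seats, so the divisor must be adjusted.
With modified divisor 17400: modified quotas Farrow 2.771, Harke 2.612, Eskel 1.056, Brisco 3.758, Carrow 4.635.
Rounding up: Farrow 3, Harke 3, Eskel 2, Brisco 4, Carrow 5 (total 17).

Farrow: 3, Harke: 3, Eskel: 2, Brisco: 4, Carrow: 5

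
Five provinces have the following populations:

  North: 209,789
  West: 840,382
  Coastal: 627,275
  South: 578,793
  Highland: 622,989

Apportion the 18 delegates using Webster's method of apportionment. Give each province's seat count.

Standard divisor 2879228/18 ≈ 159957.111; standard quotas: North 1.312, West 5.254, Coastal 3.922, South 3.618, Highland 3.895.
Rounding to the nearest integer gives North 1, West 5, Coastal 4, South 4, Highland 4 — total 18, matching the house size, so no adjustment is needed.

North 1, West 5, Coastal 4, South 4, Highland 4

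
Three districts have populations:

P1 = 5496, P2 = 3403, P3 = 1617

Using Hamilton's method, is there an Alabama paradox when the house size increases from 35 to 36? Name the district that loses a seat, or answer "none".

P3

At 35 seats: P1 18, P2 11, P3 6.
At 36 seats: P1 19, P2 12, P3 5.
P3 drops from 6 to 5.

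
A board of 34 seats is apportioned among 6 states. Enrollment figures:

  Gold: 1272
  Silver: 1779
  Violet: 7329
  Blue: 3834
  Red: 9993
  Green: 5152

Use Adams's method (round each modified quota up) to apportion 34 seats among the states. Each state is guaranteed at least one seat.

Gold: 2; Silver: 2; Violet: 8; Blue: 5; Red: 11; Green: 6

Standard divisor 29359/34 ≈ 863.5; standard quotas: Gold 1.473, Silver 2.060, Violet 8.488, Blue 4.440, Red 11.573, Green 5.966.
Rounding up gives 2, 3, 9, 5, 12, 6 = 37 seats, so the divisor must be adjusted.
With modified divisor 940: modified quotas Gold 1.353, Silver 1.893, Violet 7.797, Blue 4.079, Red 10.631, Green 5.481.
Rounding up: Gold 2, Silver 2, Violet 8, Blue 5, Red 11, Green 6 (total 34).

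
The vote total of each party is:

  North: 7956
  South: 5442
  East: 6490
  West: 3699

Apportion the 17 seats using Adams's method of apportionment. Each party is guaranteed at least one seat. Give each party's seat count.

North: 5, South: 4, East: 5, West: 3

Standard divisor 23587/17 ≈ 1387.471; standard quotas: North 5.734, South 3.922, East 4.678, West 2.666.
Rounding up gives 6, 4, 5, 3 = 18 seats, so the divisor must be adjusted.
With modified divisor 1600: modified quotas North 4.973, South 3.401, East 4.056, West 2.312.
Rounding up: North 5, South 4, East 5, West 3 (total 17).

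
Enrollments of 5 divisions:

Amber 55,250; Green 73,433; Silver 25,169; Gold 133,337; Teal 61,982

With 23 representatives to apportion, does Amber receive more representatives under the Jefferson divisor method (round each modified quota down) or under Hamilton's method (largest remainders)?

Jefferson

Jefferson: Amber 4, Green 5, Silver 1, Gold 9, Teal 4.
Hamilton: Amber 3, Green 5, Silver 2, Gold 9, Teal 4.
Amber gets 4 under Jefferson and 3 under Hamilton.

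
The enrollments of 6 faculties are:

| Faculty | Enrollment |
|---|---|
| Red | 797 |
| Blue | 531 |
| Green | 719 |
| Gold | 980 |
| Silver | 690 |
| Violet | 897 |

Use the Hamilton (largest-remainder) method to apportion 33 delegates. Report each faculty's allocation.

Total 4614; standard divisor 4614/33 ≈ 139.818.
Standard quotas: Red 5.700, Blue 3.798, Green 5.142, Gold 7.009, Silver 4.935, Violet 6.415.
Lower quotas: Red 5, Blue 3, Green 5, Gold 7, Silver 4, Violet 6 (sum 30, leaving 3 seats).
Remainders in descending order: Silver 0.935, Blue 0.798, Red 0.700, Violet 0.415, Green 0.142, Gold 0.009.
The surplus seats go to Silver, Blue, Red.

Red 6, Blue 4, Green 5, Gold 7, Silver 5, Violet 6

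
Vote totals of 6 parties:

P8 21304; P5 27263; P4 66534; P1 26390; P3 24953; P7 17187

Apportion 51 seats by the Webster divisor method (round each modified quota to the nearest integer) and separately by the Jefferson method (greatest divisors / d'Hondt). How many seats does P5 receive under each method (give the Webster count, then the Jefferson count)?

Webster: P8 6, P5 8, P4 18, P1 7, P3 7, P7 5.
Jefferson: P8 6, P5 7, P4 19, P1 7, P3 7, P7 5.
P5 gets 8 under Webster and 7 under Jefferson.

8 and 7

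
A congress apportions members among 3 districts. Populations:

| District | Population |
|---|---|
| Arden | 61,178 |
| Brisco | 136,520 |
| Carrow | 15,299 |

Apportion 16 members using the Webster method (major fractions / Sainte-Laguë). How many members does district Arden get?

Standard divisor 212997/16 ≈ 13312.312; standard quotas: Arden 4.596, Brisco 10.255, Carrow 1.149.
Rounding to the nearest integer gives Arden 5, Brisco 10, Carrow 1 — total 16, matching the house size, so no adjustment is needed.
Arden receives 5.

5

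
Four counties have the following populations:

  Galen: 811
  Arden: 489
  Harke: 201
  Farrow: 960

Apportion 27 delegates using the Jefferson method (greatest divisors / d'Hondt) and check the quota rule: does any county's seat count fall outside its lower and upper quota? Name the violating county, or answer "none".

Standard quotas: Galen 8.898, Arden 5.365, Harke 2.205, Farrow 10.532.
Jefferson allocation: Galen 9, Arden 5, Harke 2, Farrow 11.
Every allocation lies between the lower and upper quota.

none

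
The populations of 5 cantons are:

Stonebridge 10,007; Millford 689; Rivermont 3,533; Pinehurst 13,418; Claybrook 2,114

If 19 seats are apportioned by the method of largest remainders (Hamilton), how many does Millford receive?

1

Total 29761; standard divisor 29761/19 ≈ 1566.368.
Standard quotas: Stonebridge 6.3887, Millford 0.4399, Rivermont 2.2555, Pinehurst 8.5663, Claybrook 1.3496.
Lower quotas: Stonebridge 6, Millford 0, Rivermont 2, Pinehurst 8, Claybrook 1 (sum 17, leaving 2 seats).
Remainders in descending order: Pinehurst 0.5663, Millford 0.4399, Stonebridge 0.3887, Claybrook 0.3496, Rivermont 0.2555.
The surplus seats go to Pinehurst, Millford.
Millford receives 1.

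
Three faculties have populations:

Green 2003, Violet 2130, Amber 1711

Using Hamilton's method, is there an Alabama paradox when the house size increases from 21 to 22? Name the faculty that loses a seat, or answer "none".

none

At 21 seats: Green 7, Violet 8, Amber 6.
At 22 seats: Green 8, Violet 8, Amber 6.
No faculty's allocation decreased.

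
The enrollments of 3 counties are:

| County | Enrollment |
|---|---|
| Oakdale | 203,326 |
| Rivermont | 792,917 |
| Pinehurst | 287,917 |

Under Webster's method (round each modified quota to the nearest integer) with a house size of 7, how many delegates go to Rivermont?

Standard divisor 1284160/7 ≈ 183451.429; standard quotas: Oakdale 1.108, Rivermont 4.322, Pinehurst 1.569.
Rounding to the nearest integer gives Oakdale 1, Rivermont 4, Pinehurst 2 — total 7, matching the house size, so no adjustment is needed.
Rivermont receives 4.

4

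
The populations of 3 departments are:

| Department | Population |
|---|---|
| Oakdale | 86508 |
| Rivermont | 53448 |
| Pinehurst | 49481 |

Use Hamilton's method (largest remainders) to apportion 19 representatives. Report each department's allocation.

Oakdale 9, Rivermont 5, Pinehurst 5

The standard divisor is 189437/19 ≈ 9970.368.
Standard quotas: Oakdale 8.6765, Rivermont 5.3607, Pinehurst 4.9628.
Lower quotas: Oakdale 8, Rivermont 5, Pinehurst 4 (sum 17, leaving 2 seats).
Remainders in descending order: Pinehurst 0.9628, Oakdale 0.6765, Rivermont 0.3607.
Largest remainders: Pinehurst, Oakdale receive the extra seats.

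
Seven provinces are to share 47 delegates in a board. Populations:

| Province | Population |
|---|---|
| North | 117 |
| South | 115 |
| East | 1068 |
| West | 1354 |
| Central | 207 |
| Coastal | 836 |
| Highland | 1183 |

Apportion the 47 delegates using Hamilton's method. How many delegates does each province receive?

North 1, South 1, East 10, West 13, Central 2, Coastal 8, Highland 12

Standard divisor: 4880 ÷ 47 ≈ 103.83.
Standard quotas: North 1.127, South 1.108, East 10.286, West 13.041, Central 1.994, Coastal 8.052, Highland 11.394.
Lower quotas: North 1, South 1, East 10, West 13, Central 1, Coastal 8, Highland 11 (sum 45, leaving 2 seats).
Remainders in descending order: Central 0.994, Highland 0.394, East 0.286, North 0.127, South 0.108, Coastal 0.052, West 0.041.
Largest remainders: Central, Highland receive the extra seats.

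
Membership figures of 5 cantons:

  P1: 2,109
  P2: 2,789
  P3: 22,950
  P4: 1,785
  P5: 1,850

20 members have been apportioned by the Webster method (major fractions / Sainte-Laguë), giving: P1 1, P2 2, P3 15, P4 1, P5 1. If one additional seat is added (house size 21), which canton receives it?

Priority for the next seat is population ÷ (current seats + 0.5).
Priorities: P1 1406.000, P2 1115.600, P3 1480.645, P4 1190.000, P5 1233.333.
Highest priority: P3.

P3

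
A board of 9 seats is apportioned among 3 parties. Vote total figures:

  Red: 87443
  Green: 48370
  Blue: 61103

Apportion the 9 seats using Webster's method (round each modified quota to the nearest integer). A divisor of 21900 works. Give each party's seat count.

Red=4; Green=2; Blue=3

With modified divisor 21900: modified quotas Red 3.993, Green 2.209, Blue 2.790.
Rounding to the nearest integer: Red 4, Green 2, Blue 3 (total 9).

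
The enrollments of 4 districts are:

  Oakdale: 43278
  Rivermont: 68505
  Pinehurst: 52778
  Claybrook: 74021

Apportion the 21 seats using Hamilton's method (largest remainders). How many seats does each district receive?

Standard divisor: 238582 ÷ 21 ≈ 11361.048.
Standard quotas: Oakdale 3.8093, Rivermont 6.0298, Pinehurst 4.6455, Claybrook 6.5153.
Lower quotas: Oakdale 3, Rivermont 6, Pinehurst 4, Claybrook 6 (sum 19, leaving 2 seats).
Remainders in descending order: Oakdale 0.8093, Pinehurst 0.6455, Claybrook 0.5153, Rivermont 0.0298.
Largest remainders: Oakdale, Pinehurst receive the extra seats.

Oakdale=4, Rivermont=6, Pinehurst=5, Claybrook=6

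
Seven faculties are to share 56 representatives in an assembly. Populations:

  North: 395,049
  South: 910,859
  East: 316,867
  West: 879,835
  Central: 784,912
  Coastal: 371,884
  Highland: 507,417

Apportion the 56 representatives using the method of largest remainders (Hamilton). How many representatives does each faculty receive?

Total 4166823; standard divisor 4166823/56 ≈ 74407.554.
Standard quotas: North 5.3093, South 12.2415, East 4.2585, West 11.8245, Central 10.5488, Coastal 4.9979, Highland 6.8194.
Lower quotas: North 5, South 12, East 4, West 11, Central 10, Coastal 4, Highland 6 (sum 52, leaving 4 seats).
Remainders in descending order: Coastal 0.9979, West 0.8245, Highland 0.8194, Central 0.5488, North 0.3093, East 0.2585, South 0.2415.
Largest remainders: Coastal, West, Highland, Central receive the extra seats.

North: 5; South: 12; East: 4; West: 12; Central: 11; Coastal: 5; Highland: 7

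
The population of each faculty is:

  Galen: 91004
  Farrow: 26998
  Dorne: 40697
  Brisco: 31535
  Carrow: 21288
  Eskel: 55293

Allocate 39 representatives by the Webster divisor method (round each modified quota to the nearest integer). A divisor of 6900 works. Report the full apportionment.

With modified divisor 6900: modified quotas Galen 13.189, Farrow 3.913, Dorne 5.898, Brisco 4.570, Carrow 3.085, Eskel 8.013.
Rounding to the nearest integer: Galen 13, Farrow 4, Dorne 6, Brisco 5, Carrow 3, Eskel 8 (total 39).

Galen 13; Farrow 4; Dorne 6; Brisco 5; Carrow 3; Eskel 8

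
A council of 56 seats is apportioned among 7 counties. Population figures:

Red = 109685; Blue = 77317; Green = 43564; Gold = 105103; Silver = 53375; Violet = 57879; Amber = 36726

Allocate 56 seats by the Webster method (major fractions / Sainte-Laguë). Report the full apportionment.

Standard divisor 483649/56 ≈ 8636.589; standard quotas: Red 12.700, Blue 8.952, Green 5.044, Gold 12.170, Silver 6.180, Violet 6.702, Amber 4.252.
Rounding to the nearest integer gives Red 13, Blue 9, Green 5, Gold 12, Silver 6, Violet 7, Amber 4 — total 56, matching the house size, so no adjustment is needed.

Red=13; Blue=9; Green=5; Gold=12; Silver=6; Violet=7; Amber=4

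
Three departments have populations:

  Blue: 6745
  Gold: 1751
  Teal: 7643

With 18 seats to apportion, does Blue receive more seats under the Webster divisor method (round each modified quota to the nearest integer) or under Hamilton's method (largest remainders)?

Webster: Blue 8, Gold 2, Teal 8.
Hamilton: Blue 7, Gold 2, Teal 9.
Blue gets 8 under Webster and 7 under Hamilton.

Webster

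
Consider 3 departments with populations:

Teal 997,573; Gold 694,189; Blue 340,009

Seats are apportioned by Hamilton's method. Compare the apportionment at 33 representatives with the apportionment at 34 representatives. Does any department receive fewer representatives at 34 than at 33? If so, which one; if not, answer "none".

none

At 33 seats: Teal 16, Gold 11, Blue 6.
At 34 seats: Teal 17, Gold 11, Blue 6.
No department's allocation decreased.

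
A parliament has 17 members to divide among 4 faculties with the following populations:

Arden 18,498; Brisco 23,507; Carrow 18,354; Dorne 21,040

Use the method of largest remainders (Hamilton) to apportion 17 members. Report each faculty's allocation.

Arden 4; Brisco 5; Carrow 4; Dorne 4

Total 81399; standard divisor 81399/17 ≈ 4788.176.
Standard quotas: Arden 3.8633, Brisco 4.9094, Carrow 3.8332, Dorne 4.3942.
Lower quotas: Arden 3, Brisco 4, Carrow 3, Dorne 4 (sum 14, leaving 3 seats).
Remainders in descending order: Brisco 0.9094, Arden 0.8633, Carrow 0.8332, Dorne 0.3942.
The surplus seats go to Brisco, Arden, Carrow.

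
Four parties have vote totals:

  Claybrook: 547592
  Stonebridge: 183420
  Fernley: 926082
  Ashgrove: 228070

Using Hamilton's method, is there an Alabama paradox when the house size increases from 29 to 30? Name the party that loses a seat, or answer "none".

At 29 seats: Claybrook 8, Stonebridge 3, Fernley 14, Ashgrove 4.
At 30 seats: Claybrook 9, Stonebridge 3, Fernley 15, Ashgrove 3.
Ashgrove drops from 4 to 3.

Ashgrove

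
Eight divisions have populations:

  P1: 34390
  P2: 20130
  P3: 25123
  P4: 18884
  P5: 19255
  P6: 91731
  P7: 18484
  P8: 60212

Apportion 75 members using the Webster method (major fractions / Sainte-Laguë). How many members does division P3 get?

6

Standard divisor 288209/75 ≈ 3842.787; standard quotas: P1 8.949, P2 5.238, P3 6.538, P4 4.914, P5 5.011, P6 23.871, P7 4.810, P8 15.669.
Rounding to the nearest integer gives 9, 5, 7, 5, 5, 24, 5, 16 = 76 seats, so the divisor must be adjusted.
With modified divisor 3878.77: modified quotas P1 8.866, P2 5.190, P3 6.477, P4 4.869, P5 4.964, P6 23.650, P7 4.765, P8 15.523.
Rounding to the nearest integer: P1 9, P2 5, P3 6, P4 5, P5 5, P6 24, P7 5, P8 16 (total 75).
P3 receives 6.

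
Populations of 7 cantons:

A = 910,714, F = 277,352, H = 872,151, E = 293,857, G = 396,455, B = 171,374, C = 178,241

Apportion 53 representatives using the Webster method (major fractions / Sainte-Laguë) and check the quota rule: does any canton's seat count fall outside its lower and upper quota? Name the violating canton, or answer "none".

none

Standard quotas: A 15.570, F 4.742, H 14.910, E 5.024, G 6.778, B 2.930, C 3.047.
Webster allocation: A 15, F 5, H 15, E 5, G 7, B 3, C 3.
Every allocation lies between the lower and upper quota.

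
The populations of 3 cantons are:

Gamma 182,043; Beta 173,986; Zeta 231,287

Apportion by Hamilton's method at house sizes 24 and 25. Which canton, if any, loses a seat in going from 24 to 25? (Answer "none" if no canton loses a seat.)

At 24 seats: Gamma 7, Beta 7, Zeta 10.
At 25 seats: Gamma 8, Beta 7, Zeta 10.
No canton's allocation decreased.

none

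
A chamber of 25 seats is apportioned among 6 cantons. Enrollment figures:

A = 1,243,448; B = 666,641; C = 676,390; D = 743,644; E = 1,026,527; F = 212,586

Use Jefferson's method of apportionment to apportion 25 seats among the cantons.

A 7, B 3, C 4, D 4, E 6, F 1

Standard divisor 4569236/25 ≈ 182769.44; standard quotas: A 6.803, B 3.647, C 3.701, D 4.069, E 5.617, F 1.163.
Rounding down gives 6, 3, 3, 4, 5, 1 = 22 seats, so the divisor must be adjusted.
With modified divisor 167900: modified quotas A 7.406, B 3.970, C 4.029, D 4.429, E 6.114, F 1.266.
Rounding down: A 7, B 3, C 4, D 4, E 6, F 1 (total 25).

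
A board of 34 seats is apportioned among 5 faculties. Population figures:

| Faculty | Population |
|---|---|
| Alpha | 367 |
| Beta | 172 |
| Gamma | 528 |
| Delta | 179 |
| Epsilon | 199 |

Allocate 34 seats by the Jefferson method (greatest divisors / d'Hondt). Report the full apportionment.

Alpha 9, Beta 4, Gamma 13, Delta 4, Epsilon 4

Standard divisor 1445/34 ≈ 42.5; standard quotas: Alpha 8.635, Beta 4.047, Gamma 12.424, Delta 4.212, Epsilon 4.682.
Rounding down gives 8, 4, 12, 4, 4 = 32 seats, so the divisor must be adjusted.
With modified divisor 40: modified quotas Alpha 9.175, Beta 4.300, Gamma 13.200, Delta 4.475, Epsilon 4.975.
Rounding down: Alpha 9, Beta 4, Gamma 13, Delta 4, Epsilon 4 (total 34).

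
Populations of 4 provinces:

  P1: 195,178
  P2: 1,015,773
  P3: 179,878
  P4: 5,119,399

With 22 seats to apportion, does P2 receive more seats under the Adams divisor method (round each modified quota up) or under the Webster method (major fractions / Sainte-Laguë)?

Adams: P1 1, P2 4, P3 1, P4 16.
Webster: P1 1, P2 3, P3 1, P4 17.
P2 gets 4 under Adams and 3 under Webster.

Adams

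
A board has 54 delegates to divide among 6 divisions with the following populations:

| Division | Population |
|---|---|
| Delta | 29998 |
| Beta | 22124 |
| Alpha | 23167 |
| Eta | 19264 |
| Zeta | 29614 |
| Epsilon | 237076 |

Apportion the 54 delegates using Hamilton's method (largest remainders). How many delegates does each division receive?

Total 361243; standard divisor 361243/54 ≈ 6689.685.
Standard quotas: Delta 4.4842, Beta 3.3072, Alpha 3.4631, Eta 2.8797, Zeta 4.4268, Epsilon 35.4390.
Lower quotas: Delta 4, Beta 3, Alpha 3, Eta 2, Zeta 4, Epsilon 35 (sum 51, leaving 3 seats).
Remainders in descending order: Eta 0.8797, Delta 0.4842, Alpha 0.4631, Epsilon 0.4390, Zeta 0.4268, Beta 0.3072.
Largest remainders: Eta, Delta, Alpha receive the extra seats.

Delta=5, Beta=3, Alpha=4, Eta=3, Zeta=4, Epsilon=35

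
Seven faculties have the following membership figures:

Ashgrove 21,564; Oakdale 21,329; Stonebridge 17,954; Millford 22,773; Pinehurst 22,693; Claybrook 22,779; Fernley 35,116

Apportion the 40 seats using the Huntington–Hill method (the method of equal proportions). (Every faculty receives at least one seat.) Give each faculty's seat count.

Ashgrove: 5, Oakdale: 5, Stonebridge: 4, Millford: 6, Pinehurst: 6, Claybrook: 6, Fernley: 8

With divisor 4141: modified quotas Ashgrove 5.207, Oakdale 5.151, Stonebridge 4.336, Millford 5.499, Pinehurst 5.480, Claybrook 5.501, Fernley 8.480.
Geometric-mean thresholds: Ashgrove √(5·6)=5.477, Oakdale √(5·6)=5.477, Stonebridge √(4·5)=4.472, Millford √(5·6)=5.477, Pinehurst √(5·6)=5.477, Claybrook √(5·6)=5.477, Fernley √(8·9)=8.485.
Each quota rounded against its threshold gives Ashgrove 5, Oakdale 5, Stonebridge 4, Millford 6, Pinehurst 6, Claybrook 6, Fernley 8 (total 40).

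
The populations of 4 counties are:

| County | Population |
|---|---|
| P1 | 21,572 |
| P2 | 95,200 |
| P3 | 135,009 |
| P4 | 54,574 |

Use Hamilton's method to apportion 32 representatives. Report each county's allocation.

Standard divisor: 306355 ÷ 32 ≈ 9573.594.
Standard quotas: P1 2.2533, P2 9.9440, P3 14.1022, P4 5.7005.
Lower quotas: P1 2, P2 9, P3 14, P4 5 (sum 30, leaving 2 seats).
Remainders in descending order: P2 0.9440, P4 0.7005, P1 0.2533, P3 0.1022.
Largest remainders: P2, P4 receive the extra seats.

P1=2; P2=10; P3=14; P4=6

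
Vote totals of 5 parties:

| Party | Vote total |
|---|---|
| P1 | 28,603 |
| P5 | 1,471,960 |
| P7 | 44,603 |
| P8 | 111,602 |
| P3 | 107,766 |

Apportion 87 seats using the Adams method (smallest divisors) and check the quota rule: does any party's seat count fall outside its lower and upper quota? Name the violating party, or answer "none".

Standard quotas: P1 1.410, P5 72.575, P7 2.199, P8 5.503, P3 5.313.
Adams allocation: P1 2, P5 70, P7 3, P8 6, P3 6.
P5 has quota 72.575 (lower 72, upper 73) but receives 70 — outside the quota interval.

P5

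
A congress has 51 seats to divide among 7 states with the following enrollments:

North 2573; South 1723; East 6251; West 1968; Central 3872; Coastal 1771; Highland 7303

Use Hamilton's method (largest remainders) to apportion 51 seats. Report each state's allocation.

Standard divisor: 25461 ÷ 51 ≈ 499.235.
Standard quotas: North 5.1539, South 3.4513, East 12.5211, West 3.9420, Central 7.7559, Coastal 3.5474, Highland 14.6284.
Lower quotas: North 5, South 3, East 12, West 3, Central 7, Coastal 3, Highland 14 (sum 47, leaving 4 seats).
Remainders in descending order: West 0.9420, Central 0.7559, Highland 0.6284, Coastal 0.5474, East 0.5211, South 0.4513, North 0.1539.
Largest remainders: West, Central, Highland, Coastal receive the extra seats.

North: 5, South: 3, East: 12, West: 4, Central: 8, Coastal: 4, Highland: 15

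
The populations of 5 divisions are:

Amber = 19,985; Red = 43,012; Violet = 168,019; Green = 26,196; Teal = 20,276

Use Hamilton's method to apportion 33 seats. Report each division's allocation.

Amber 2, Red 5, Violet 20, Green 3, Teal 3

The standard divisor is 277488/33 ≈ 8408.727.
Standard quotas: Amber 2.3767, Red 5.1152, Violet 19.9815, Green 3.1153, Teal 2.4113.
Lower quotas: Amber 2, Red 5, Violet 19, Green 3, Teal 2 (sum 31, leaving 2 seats).
Remainders in descending order: Violet 0.9815, Teal 0.4113, Amber 0.3767, Green 0.1153, Red 0.1152.
The surplus seats go to Violet, Teal.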